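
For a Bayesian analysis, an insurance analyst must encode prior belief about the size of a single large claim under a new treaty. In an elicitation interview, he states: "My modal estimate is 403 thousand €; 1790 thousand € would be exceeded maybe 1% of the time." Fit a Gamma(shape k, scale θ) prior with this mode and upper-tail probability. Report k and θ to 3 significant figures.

Gamma(k,θ) with k>1 has mode (k−1)θ, so θ = 403/(k−1).
Need P(X < 1790) = 0.99 with θ tied to k this way. Start at k = 2, θ = 403: P(X<1790) ≈ 0.936.
Too low — raise k to concentrate. Iterating converges to k ≈ 2.83.
Then θ = 403/(2.83−1) ≈ 221.

k ≈ 2.83, θ ≈ 221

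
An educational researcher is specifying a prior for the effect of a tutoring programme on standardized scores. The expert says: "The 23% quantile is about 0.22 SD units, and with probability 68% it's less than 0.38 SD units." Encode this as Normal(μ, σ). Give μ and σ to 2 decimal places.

For Normal(μ,σ), the p-quantile is μ + z_p·σ. Here z_{0.23} = -0.7388, z_{0.68} = 0.4677.
So 0.22 = μ − 0.7388σ and 0.38 = μ + 0.4677σ.
Subtracting: σ = (0.38 − 0.22)/(0.4677 − (-0.7388)) = 0.13.
Then μ = 0.22 − (-0.7388)·0.13 = 0.32.

μ = 0.32, σ = 0.13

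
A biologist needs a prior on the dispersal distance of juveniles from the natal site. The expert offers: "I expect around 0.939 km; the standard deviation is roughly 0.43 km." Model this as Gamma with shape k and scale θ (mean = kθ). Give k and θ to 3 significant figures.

k ≈ 4.77, θ ≈ 0.197

For Gamma(k, scale θ): mean = kθ, variance = kθ², so CV = 1/√k.
CV = SD/mean = 0.43/0.939 = 0.4579, hence k = 1/CV² = 4.77.
Then θ = mean/k = 0.939/4.77 = 0.197.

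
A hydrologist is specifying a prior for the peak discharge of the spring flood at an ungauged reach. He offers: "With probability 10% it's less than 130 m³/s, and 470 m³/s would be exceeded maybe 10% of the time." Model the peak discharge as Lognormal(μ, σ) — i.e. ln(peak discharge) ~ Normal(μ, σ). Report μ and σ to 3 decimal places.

If T ~ Lognormal(μ,σ) then ln T ~ Normal(μ,σ), so the p-quantile of ln T is μ + z_p·σ.
ln(130) = 4.868 and ln(470) = 6.153; z_{0.1} = -1.282, z_{0.9} = 1.282.
σ = (6.153 − 4.868)/(1.282 − (-1.282)) = 0.501.
μ = 4.868 − (-1.282)·0.501 = 5.510.

μ ≈ 5.510, σ ≈ 0.501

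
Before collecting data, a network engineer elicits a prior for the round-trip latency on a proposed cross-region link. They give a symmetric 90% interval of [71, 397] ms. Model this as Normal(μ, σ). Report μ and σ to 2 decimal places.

μ = 234.00, σ = 99.10

A symmetric 90% interval runs μ ± z·σ with z = 1.645.
Half-width = 163, so σ = 163/1.645 = 99.10.
μ is the interval midpoint, 234.00.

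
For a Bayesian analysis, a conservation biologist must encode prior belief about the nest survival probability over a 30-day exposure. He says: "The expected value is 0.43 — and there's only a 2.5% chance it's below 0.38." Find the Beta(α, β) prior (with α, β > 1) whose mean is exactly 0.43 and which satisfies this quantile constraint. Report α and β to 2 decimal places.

α ≈ 159.03, β ≈ 210.80

With mean 0.43 fixed, write α = 0.43s, β = 0.57s where s = α+β.
Need P(θ < 0.38) = 0.025 under Beta(0.43s, 0.57s). Normal approximation: (q−m)/√(m(1−m)/s) ≈ z_{0.025} = -1.96, so s ≈ 0.43·0.57·(-1.96)²/(0.38−0.43)² = 376.6.
At s = 376.6: P(θ<0.38) ≈ 0.024. Adjusting to match 0.025 gives s ≈ 369.83.
So α = 0.43·369.83 ≈ 159.03, β = 0.57·369.83 ≈ 210.80.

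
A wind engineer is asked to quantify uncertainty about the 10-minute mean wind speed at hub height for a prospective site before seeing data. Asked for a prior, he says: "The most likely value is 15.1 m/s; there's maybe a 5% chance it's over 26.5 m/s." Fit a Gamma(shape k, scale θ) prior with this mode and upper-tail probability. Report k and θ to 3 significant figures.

Gamma(k,θ) with k>1 has mode (k−1)θ, so θ = 15.1/(k−1).
Need P(X < 26.5) = 0.95 with θ tied to k this way. Start at k = 2, θ = 15.1: P(X<26.5) ≈ 0.524.
Too low — raise k to concentrate. Iterating converges to k ≈ 9.82.
Then θ = 15.1/(9.82−1) ≈ 1.71.

k ≈ 9.82, θ ≈ 1.71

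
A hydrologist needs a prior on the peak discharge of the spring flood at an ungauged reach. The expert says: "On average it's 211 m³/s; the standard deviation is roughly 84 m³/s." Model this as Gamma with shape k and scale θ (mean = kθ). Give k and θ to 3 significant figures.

For Gamma(k, scale θ): mean = kθ, variance = kθ², so CV = 1/√k.
CV = SD/mean = 84/211 = 0.3981, hence k = 1/CV² = 6.31.
Then θ = mean/k = 211/6.31 = 33.4.

k ≈ 6.31, θ ≈ 33.4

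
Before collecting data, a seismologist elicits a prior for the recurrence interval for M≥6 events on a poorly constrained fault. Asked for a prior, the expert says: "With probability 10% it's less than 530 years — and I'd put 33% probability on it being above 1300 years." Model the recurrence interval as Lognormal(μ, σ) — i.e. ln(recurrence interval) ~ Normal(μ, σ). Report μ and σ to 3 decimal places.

μ ≈ 6.941, σ ≈ 0.521

If T ~ Lognormal(μ,σ) then ln T ~ Normal(μ,σ), so the p-quantile of ln T is μ + z_p·σ.
ln(530) = 6.273 and ln(1300) = 7.17; z_{0.1} = -1.282, z_{0.67} = 0.4399.
σ = (7.17 − 6.273)/(0.4399 − (-1.282)) = 0.521.
μ = 6.273 − (-1.282)·0.521 = 6.941.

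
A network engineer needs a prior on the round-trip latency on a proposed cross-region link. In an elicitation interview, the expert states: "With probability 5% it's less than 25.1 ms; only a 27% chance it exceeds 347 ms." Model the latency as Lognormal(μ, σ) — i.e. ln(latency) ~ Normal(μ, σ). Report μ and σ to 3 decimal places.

μ ≈ 5.136, σ ≈ 1.163

If T ~ Lognormal(μ,σ) then ln T ~ Normal(μ,σ), so the p-quantile of ln T is μ + z_p·σ.
ln(25.1) = 3.223 and ln(347) = 5.849; z_{0.05} = -1.645, z_{0.73} = 0.6128.
σ = (5.849 − 3.223)/(0.6128 − (-1.645)) = 1.163.
μ = 3.223 − (-1.645)·1.163 = 5.136.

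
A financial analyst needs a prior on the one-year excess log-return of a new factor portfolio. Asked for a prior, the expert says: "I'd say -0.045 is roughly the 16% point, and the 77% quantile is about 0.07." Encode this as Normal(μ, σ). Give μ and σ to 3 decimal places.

For Normal(μ,σ), the p-quantile is μ + z_p·σ. Here z_{0.16} = -0.9945, z_{0.77} = 0.7388.
So -0.045 = μ − 0.9945σ and 0.07 = μ + 0.7388σ.
Subtracting: σ = (0.07 − -0.045)/(0.7388 − (-0.9945)) = 0.066.
Then μ = -0.045 − (-0.9945)·0.066 = 0.021.

μ = 0.021, σ = 0.066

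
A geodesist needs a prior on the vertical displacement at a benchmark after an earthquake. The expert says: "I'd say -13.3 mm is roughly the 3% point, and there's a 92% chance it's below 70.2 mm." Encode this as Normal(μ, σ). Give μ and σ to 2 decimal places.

μ = 34.49, σ = 25.41

The p-quantile of Normal(μ,σ) is μ + z_p·σ, with z_{0.03} = -1.881 and z_{0.92} = 1.405.
Eliminate σ: μ = (z₂·x₁ − z₁·x₂)/(z₂ − z₁) = (1.405·-13.3 − (-1.881)·70.2)/3.286 = 34.49.
Then σ = (x₂ − x₁)/(z₂ − z₁) = (70.2 − -13.3)/3.286 = 25.41.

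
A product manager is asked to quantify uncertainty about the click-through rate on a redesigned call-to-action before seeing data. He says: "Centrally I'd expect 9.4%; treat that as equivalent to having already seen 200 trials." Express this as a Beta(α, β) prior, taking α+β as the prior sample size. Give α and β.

α = 18.8, β = 181.2

Under the effective-sample-size interpretation, Beta(α, β) has prior mean α/(α+β) and prior sample size α+β.
So α+β = 200 and α/(α+β) = 0.094, giving α = 0.094·200 = 18.8 and β = 200 − 18.8 = 181.2.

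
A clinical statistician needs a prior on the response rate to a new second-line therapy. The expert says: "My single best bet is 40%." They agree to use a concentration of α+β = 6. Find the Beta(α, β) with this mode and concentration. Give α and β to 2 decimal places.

For α,β > 1 the Beta mode is (α−1)/(α+β−2). With α+β = 6, the mode is (α−1)/4.
Set (α−1)/4 = 0.4 → α = 1 + 0.4·4 = 2.60.
β = 6 − α = 3.40.

α = 2.60, β = 3.40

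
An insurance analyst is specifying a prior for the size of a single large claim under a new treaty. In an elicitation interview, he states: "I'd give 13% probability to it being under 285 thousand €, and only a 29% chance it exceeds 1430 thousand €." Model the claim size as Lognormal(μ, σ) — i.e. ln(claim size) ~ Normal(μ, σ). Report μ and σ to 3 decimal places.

μ ≈ 6.734, σ ≈ 0.960

If T ~ Lognormal(μ,σ) then ln T ~ Normal(μ,σ), so the p-quantile of ln T is μ + z_p·σ.
ln(285) = 5.652 and ln(1430) = 7.265; z_{0.13} = -1.126, z_{0.71} = 0.5534.
σ = (7.265 − 5.652)/(0.5534 − (-1.126)) = 0.960.
μ = 5.652 − (-1.126)·0.960 = 6.734.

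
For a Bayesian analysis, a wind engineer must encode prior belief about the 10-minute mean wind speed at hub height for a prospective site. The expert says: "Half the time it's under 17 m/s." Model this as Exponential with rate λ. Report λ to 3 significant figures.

Exponential median = ln 2 / λ, so λ = ln 2 / 17.0 = 0.0408.

λ ≈ 0.0408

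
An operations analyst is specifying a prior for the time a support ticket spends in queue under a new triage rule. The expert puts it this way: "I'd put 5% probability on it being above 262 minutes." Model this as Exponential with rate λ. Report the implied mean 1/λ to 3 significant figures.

P(T > 262.0) = e^(−λ·262.0) = 0.05, so λ = −ln(0.05)/262.0 = 0.0114.
Mean = 1/λ = 87.5 minutes.

mean ≈ 87.5 minutes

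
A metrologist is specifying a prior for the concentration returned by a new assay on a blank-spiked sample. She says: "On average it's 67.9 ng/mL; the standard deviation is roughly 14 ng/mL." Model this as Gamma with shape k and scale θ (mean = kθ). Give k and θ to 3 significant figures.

For Gamma(k, scale θ): mean = kθ, variance = kθ², so CV = 1/√k.
CV = SD/mean = 14/67.9 = 0.2062, hence k = 1/CV² = 23.5.
Then θ = mean/k = 67.9/23.5 = 2.89.

k ≈ 23.5, θ ≈ 2.89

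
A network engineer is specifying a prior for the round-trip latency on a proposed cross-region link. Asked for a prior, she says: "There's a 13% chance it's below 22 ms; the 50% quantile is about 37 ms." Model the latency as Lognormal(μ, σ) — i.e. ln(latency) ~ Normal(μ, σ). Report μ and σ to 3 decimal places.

If T ~ Lognormal(μ,σ) then ln T ~ Normal(μ,σ), so the p-quantile of ln T is μ + z_p·σ.
ln(22) = 3.091 and ln(37) = 3.611; z_{0.13} = -1.126, z_{0.5} = 0.
σ = (3.611 − 3.091)/(0 − (-1.126)) = 0.462.
μ = 3.091 − (-1.126)·0.462 = 3.611.

μ ≈ 3.611, σ ≈ 0.462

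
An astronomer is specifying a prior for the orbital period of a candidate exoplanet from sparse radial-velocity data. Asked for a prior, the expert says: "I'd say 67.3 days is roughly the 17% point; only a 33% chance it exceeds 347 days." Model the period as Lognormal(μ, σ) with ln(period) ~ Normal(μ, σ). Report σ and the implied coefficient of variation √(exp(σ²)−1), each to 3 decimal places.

If T ~ Lognormal(μ,σ) then ln T ~ Normal(μ,σ), so the p-quantile of ln T is μ + z_p·σ.
ln(67.3) = 4.209 and ln(347) = 5.849; z_{0.17} = -0.9542, z_{0.67} = 0.4399.
σ = (5.849 − 4.209)/(0.4399 − (-0.9542)) = 1.177.
μ = 4.209 − (-0.9542)·1.177 = 5.332.
CV = √(exp(σ²)−1) = √(exp(1.3842)−1) = 1.730.

σ ≈ 1.177, CV ≈ 1.730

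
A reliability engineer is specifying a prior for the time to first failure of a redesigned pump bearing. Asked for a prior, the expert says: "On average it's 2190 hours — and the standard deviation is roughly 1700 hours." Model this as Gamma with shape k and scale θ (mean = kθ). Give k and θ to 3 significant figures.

k ≈ 1.66, θ ≈ 1320

For Gamma(k, scale θ): mean = kθ, variance = kθ², so CV = 1/√k.
CV = SD/mean = 1700/2190 = 0.7763, hence k = 1/CV² = 1.66.
Then θ = mean/k = 2190/1.66 = 1320.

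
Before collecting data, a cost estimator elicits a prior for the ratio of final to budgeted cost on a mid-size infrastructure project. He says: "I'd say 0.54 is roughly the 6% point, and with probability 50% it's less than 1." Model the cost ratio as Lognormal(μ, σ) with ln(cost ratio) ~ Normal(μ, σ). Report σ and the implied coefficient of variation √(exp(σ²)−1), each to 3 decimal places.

If T ~ Lognormal(μ,σ) then ln T ~ Normal(μ,σ), so the p-quantile of ln T is μ + z_p·σ.
ln(0.54) = -0.6162 and ln(1) = 0; z_{0.06} = -1.555, z_{0.5} = 0.
σ = (0 − -0.6162)/(0 − (-1.555)) = 0.396.
μ = -0.6162 − (-1.555)·0.396 = 0.000.
CV = √(exp(σ²)−1) = √(exp(0.1571)−1) = 0.412.

σ ≈ 0.396, CV ≈ 0.412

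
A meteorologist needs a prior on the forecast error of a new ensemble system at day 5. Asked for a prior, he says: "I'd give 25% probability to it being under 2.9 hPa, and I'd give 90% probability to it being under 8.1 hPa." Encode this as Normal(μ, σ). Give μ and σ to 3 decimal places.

The p-quantile of Normal(μ,σ) is μ + z_p·σ, with z_{0.25} = -0.6745 and z_{0.9} = 1.282.
Eliminate σ: μ = (z₂·x₁ − z₁·x₂)/(z₂ − z₁) = (1.282·2.9 − (-0.6745)·8.1)/1.956 = 4.693.
Then σ = (x₂ − x₁)/(z₂ − z₁) = (8.1 − 2.9)/1.956 = 2.658.

μ = 4.693, σ = 2.658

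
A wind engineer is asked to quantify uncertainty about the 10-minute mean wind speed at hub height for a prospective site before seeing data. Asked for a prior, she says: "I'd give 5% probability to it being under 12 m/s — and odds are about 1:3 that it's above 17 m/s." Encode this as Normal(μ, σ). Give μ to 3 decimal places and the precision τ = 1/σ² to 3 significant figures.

μ = 15.546, τ = 0.215

For Normal(μ,σ), the p-quantile is μ + z_p·σ. Here z_{0.05} = -1.645, z_{0.75} = 0.6745.
So 12 = μ − 1.645σ and 17 = μ + 0.6745σ.
Subtracting: σ = (17 − 12)/(0.6745 − (-1.645)) = 2.156.
Then μ = 12 − (-1.645)·2.156 = 15.546.
Precision τ = 1/σ² = 1/2.156² = 0.215.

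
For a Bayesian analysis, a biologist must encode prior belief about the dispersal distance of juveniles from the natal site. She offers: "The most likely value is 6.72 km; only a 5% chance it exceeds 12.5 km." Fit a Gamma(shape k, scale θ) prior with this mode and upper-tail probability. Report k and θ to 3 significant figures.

Gamma(k,θ) with k>1 has mode (k−1)θ, so θ = 6.72/(k−1).
Need P(X < 12.5) = 0.95 with θ tied to k this way. Start at k = 2, θ = 6.72: P(X<12.5) ≈ 0.555.
Too low — raise k to concentrate. Iterating converges to k ≈ 8.22.
Then θ = 6.72/(8.22−1) ≈ 0.93.

k ≈ 8.22, θ ≈ 0.93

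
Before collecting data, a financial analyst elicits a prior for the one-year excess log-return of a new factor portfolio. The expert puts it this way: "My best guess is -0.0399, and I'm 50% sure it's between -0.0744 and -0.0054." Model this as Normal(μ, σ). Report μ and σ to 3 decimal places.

μ = -0.040, σ = 0.051

A symmetric 50% interval runs μ ± z·σ with z = 0.6745.
Half-width = 0.0345, so σ = 0.0345/0.6745 = 0.051.
μ is the stated best guess, -0.040.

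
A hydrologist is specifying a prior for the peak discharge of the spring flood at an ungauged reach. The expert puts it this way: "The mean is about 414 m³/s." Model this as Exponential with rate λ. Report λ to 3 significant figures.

λ ≈ 0.00242

Exponential mean = 1/λ, so λ = 1/414.0 = 0.00242.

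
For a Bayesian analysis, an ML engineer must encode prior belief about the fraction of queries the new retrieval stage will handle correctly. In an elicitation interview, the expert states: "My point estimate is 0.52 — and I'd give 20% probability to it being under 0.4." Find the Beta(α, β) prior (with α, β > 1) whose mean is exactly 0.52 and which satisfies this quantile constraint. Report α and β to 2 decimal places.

α ≈ 6.42, β ≈ 5.93

With mean 0.52 fixed, write α = 0.52s, β = 0.48s where s = α+β.
Need P(θ < 0.4) = 0.2 under Beta(0.52s, 0.48s). Normal approximation: (q−m)/√(m(1−m)/s) ≈ z_{0.2} = -0.842, so s ≈ 0.52·0.48·(-0.842)²/(0.4−0.52)² = 12.3.
At s = 12.3: P(θ<0.4) ≈ 0.201. Adjusting to match 0.2 gives s ≈ 12.35.
So α = 0.52·12.35 ≈ 6.42, β = 0.48·12.35 ≈ 5.93.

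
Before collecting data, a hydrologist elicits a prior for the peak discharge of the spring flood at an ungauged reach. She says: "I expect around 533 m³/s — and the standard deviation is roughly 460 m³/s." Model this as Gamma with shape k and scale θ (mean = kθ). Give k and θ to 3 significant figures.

k ≈ 1.34, θ ≈ 397

For Gamma(k, scale θ): mean = kθ, variance = kθ², so CV = 1/√k.
CV = SD/mean = 460/533 = 0.863, hence k = 1/CV² = 1.34.
Then θ = mean/k = 533/1.34 = 397.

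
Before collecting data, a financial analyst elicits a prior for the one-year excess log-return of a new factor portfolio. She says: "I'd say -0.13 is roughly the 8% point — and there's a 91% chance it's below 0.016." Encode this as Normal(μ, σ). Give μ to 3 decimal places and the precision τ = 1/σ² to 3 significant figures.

For Normal(μ,σ), the p-quantile is μ + z_p·σ. Here z_{0.08} = -1.405, z_{0.91} = 1.341.
So -0.13 = μ − 1.405σ and 0.016 = μ + 1.341σ.
Subtracting: σ = (0.016 − -0.13)/(1.341 − (-1.405)) = 0.053.
Then μ = -0.13 − (-1.405)·0.053 = -0.055.
Precision τ = 1/σ² = 1/0.05317² = 354.

μ = -0.055, τ = 354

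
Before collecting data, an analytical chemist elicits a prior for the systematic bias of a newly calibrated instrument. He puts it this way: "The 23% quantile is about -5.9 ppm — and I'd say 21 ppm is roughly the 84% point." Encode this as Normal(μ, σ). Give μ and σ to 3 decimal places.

For Normal(μ,σ), the p-quantile is μ + z_p·σ. Here z_{0.23} = -0.7388, z_{0.84} = 0.9945.
So -5.9 = μ − 0.7388σ and 21 = μ + 0.9945σ.
Subtracting: σ = (21 − -5.9)/(0.9945 − (-0.7388)) = 15.519.
Then μ = -5.9 − (-0.7388)·15.519 = 5.567.

μ = 5.567, σ = 15.519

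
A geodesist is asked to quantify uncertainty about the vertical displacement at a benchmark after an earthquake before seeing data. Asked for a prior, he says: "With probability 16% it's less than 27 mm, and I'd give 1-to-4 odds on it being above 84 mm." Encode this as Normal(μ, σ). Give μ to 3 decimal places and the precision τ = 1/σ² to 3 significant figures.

μ = 57.872, τ = 0.00104

The p-quantile of Normal(μ,σ) is μ + z_p·σ, with z_{0.16} = -0.9945 and z_{0.8} = 0.8416.
Eliminate σ: μ = (z₂·x₁ − z₁·x₂)/(z₂ − z₁) = (0.8416·27 − (-0.9945)·84)/1.836 = 57.872.
Then σ = (x₂ − x₁)/(z₂ − z₁) = (84 − 27)/1.836 = 31.044.
Precision τ = 1/σ² = 1/31.04² = 0.00104.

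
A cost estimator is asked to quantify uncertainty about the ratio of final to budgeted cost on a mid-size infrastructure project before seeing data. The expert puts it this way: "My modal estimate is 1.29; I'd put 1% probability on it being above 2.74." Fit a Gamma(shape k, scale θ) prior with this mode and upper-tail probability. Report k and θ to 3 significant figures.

Gamma(k,θ) with k>1 has mode (k−1)θ, so θ = 1.29/(k−1).
Need P(X < 2.74) = 0.99 with θ tied to k this way. Start at k = 2, θ = 1.29: P(X<2.74) ≈ 0.627.
Too low — raise k to concentrate. Iterating converges to k ≈ 9.56.
Then θ = 1.29/(9.56−1) ≈ 0.151.

k ≈ 9.56, θ ≈ 0.151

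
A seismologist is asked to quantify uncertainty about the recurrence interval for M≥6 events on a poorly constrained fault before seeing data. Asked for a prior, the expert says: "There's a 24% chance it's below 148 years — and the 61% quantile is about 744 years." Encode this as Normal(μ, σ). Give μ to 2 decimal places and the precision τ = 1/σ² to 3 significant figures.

μ = 575.10, τ = 2.73e-06

For Normal(μ,σ), the p-quantile is μ + z_p·σ. Here z_{0.24} = -0.7063, z_{0.61} = 0.2793.
So 148 = μ − 0.7063σ and 744 = μ + 0.2793σ.
Subtracting: σ = (744 − 148)/(0.2793 − (-0.7063)) = 604.69.
Then μ = 148 − (-0.7063)·604.69 = 575.10.
Precision τ = 1/σ² = 1/604.7² = 2.73e-06.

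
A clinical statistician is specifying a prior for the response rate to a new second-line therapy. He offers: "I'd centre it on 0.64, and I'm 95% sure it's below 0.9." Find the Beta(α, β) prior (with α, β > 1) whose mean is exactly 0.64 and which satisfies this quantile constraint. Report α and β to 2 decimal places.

With mean 0.64 fixed, write α = 0.64s, β = 0.36s where s = α+β.
Need P(θ < 0.9) = 0.95 under Beta(0.64s, 0.36s). Normal approximation: (q−m)/√(m(1−m)/s) ≈ z_{0.95} = 1.64, so s ≈ 0.64·0.36·(1.64)²/(0.9−0.64)² = 9.2.
At s = 9.2: P(θ<0.9) ≈ 0.977. Adjusting to match 0.95 gives s ≈ 6.56.
So α = 0.64·6.56 ≈ 4.20, β = 0.36·6.56 ≈ 2.36.

α ≈ 4.20, β ≈ 2.36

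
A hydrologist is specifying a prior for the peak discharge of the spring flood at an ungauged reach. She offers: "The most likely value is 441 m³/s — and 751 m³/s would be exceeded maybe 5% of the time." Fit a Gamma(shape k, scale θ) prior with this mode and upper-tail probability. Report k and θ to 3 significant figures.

k ≈ 10.9, θ ≈ 44.8

Gamma(k,θ) with k>1 has mode (k−1)θ, so θ = 441/(k−1).
Need P(X < 751) = 0.95 with θ tied to k this way. Start at k = 2, θ = 441: P(X<751) ≈ 0.508.
Too low — raise k to concentrate. Iterating converges to k ≈ 10.9.
Then θ = 441/(10.9−1) ≈ 44.8.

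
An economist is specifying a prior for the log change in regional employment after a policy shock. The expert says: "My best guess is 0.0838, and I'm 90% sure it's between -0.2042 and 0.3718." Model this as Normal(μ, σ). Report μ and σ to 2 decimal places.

A symmetric 90% interval runs μ ± z·σ with z = 1.645.
Half-width = 0.288, so σ = 0.288/1.645 = 0.18.
μ is the stated best guess, 0.08.

μ = 0.08, σ = 0.18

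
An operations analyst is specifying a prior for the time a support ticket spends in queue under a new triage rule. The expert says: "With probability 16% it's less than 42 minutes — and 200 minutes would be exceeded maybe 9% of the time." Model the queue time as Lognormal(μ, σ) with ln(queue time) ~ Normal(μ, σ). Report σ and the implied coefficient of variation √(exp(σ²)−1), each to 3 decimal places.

σ ≈ 0.668, CV ≈ 0.750

If T ~ Lognormal(μ,σ) then ln T ~ Normal(μ,σ), so the p-quantile of ln T is μ + z_p·σ.
ln(42) = 3.738 and ln(200) = 5.298; z_{0.16} = -0.9945, z_{0.91} = 1.341.
σ = (5.298 − 3.738)/(1.341 − (-0.9945)) = 0.668.
μ = 3.738 − (-0.9945)·0.668 = 4.402.
CV = √(exp(σ²)−1) = √(exp(0.4466)−1) = 0.750.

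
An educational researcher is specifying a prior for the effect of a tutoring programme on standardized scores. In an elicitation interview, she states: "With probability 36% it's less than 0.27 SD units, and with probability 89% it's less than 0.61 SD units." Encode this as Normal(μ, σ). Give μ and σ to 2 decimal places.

The p-quantile of Normal(μ,σ) is μ + z_p·σ, with z_{0.36} = -0.3585 and z_{0.89} = 1.227.
Eliminate σ: μ = (z₂·x₁ − z₁·x₂)/(z₂ − z₁) = (1.227·0.27 − (-0.3585)·0.61)/1.585 = 0.35.
Then σ = (x₂ − x₁)/(z₂ − z₁) = (0.61 − 0.27)/1.585 = 0.21.

μ = 0.35, σ = 0.21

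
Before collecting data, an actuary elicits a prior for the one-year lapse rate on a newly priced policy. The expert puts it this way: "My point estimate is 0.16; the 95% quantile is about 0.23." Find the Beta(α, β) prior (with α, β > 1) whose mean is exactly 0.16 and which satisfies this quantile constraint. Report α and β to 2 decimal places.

α ≈ 13.35, β ≈ 70.10

With mean 0.16 fixed, write α = 0.16s, β = 0.84s where s = α+β.
Need P(θ < 0.23) = 0.95 under Beta(0.16s, 0.84s). Normal approximation: (q−m)/√(m(1−m)/s) ≈ z_{0.95} = 1.64, so s ≈ 0.16·0.84·(1.64)²/(0.23−0.16)² = 74.2.
At s = 74.2: P(θ<0.23) ≈ 0.940. Adjusting to match 0.95 gives s ≈ 83.46.
So α = 0.16·83.46 ≈ 13.35, β = 0.84·83.46 ≈ 70.10.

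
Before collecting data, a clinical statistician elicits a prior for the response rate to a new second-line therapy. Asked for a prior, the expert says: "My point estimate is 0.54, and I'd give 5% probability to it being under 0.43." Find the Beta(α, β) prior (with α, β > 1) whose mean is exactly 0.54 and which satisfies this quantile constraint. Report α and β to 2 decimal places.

With mean 0.54 fixed, write α = 0.54s, β = 0.46s where s = α+β.
Need P(θ < 0.43) = 0.05 under Beta(0.54s, 0.46s). Normal approximation: (q−m)/√(m(1−m)/s) ≈ z_{0.05} = -1.64, so s ≈ 0.54·0.46·(-1.64)²/(0.43−0.54)² = 55.5.
At s = 55.5: P(θ<0.43) ≈ 0.050. Adjusting to match 0.05 gives s ≈ 55.51.
So α = 0.54·55.51 ≈ 29.98, β = 0.46·55.51 ≈ 25.54.

α ≈ 29.98, β ≈ 25.54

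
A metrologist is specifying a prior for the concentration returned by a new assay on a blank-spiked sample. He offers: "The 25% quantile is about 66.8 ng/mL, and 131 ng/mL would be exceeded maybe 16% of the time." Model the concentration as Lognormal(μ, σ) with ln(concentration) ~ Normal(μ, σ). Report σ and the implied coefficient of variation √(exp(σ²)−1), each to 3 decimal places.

If T ~ Lognormal(μ,σ) then ln T ~ Normal(μ,σ), so the p-quantile of ln T is μ + z_p·σ.
ln(66.8) = 4.202 and ln(131) = 4.875; z_{0.25} = -0.6745, z_{0.84} = 0.9945.
σ = (4.875 − 4.202)/(0.9945 − (-0.6745)) = 0.404.
μ = 4.202 − (-0.6745)·0.404 = 4.474.
CV = √(exp(σ²)−1) = √(exp(0.1628)−1) = 0.421.

σ ≈ 0.404, CV ≈ 0.421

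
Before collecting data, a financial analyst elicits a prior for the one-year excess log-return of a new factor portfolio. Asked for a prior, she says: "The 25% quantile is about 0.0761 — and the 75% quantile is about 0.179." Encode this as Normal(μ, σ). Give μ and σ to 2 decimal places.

The p-quantile of Normal(μ,σ) is μ + z_p·σ, with z_{0.25} = -0.6745 and z_{0.75} = 0.6745.
Eliminate σ: μ = (z₂·x₁ − z₁·x₂)/(z₂ − z₁) = (0.6745·0.0761 − (-0.6745)·0.179)/1.349 = 0.13.
Then σ = (x₂ − x₁)/(z₂ − z₁) = (0.179 − 0.0761)/1.349 = 0.08.

μ = 0.13, σ = 0.08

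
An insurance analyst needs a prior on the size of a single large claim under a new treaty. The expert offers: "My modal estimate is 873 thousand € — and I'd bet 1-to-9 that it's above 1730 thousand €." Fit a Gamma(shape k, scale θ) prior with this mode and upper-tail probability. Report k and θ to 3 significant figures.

k ≈ 5.1, θ ≈ 213

Gamma(k,θ) with k>1 has mode (k−1)θ, so θ = 873/(k−1).
Need P(X < 1730) = 0.9 with θ tied to k this way. Start at k = 2, θ = 873: P(X<1730) ≈ 0.589.
Too low — raise k to concentrate. Iterating converges to k ≈ 5.1.
Then θ = 873/(5.1−1) ≈ 213.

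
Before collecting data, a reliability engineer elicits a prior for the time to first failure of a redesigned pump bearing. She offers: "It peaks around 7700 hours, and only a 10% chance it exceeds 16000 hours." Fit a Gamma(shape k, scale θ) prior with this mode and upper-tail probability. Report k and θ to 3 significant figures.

Gamma(k,θ) with k>1 has mode (k−1)θ, so θ = 7700/(k−1).
Need P(X < 16000) = 0.9 with θ tied to k this way. Start at k = 2, θ = 7700: P(X<16000) ≈ 0.615.
Too low — raise k to concentrate. Iterating converges to k ≈ 4.59.
Then θ = 7700/(4.59−1) ≈ 2140.

k ≈ 4.59, θ ≈ 2140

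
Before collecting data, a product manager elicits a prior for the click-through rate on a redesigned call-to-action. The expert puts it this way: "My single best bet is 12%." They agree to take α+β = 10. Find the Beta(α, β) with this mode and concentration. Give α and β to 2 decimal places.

α = 1.96, β = 8.04

For α,β > 1 the Beta mode is (α−1)/(α+β−2). With α+β = 10, the mode is (α−1)/8.
Set (α−1)/8 = 0.12 → α = 1 + 0.12·8 = 1.96.
β = 10 − α = 8.04.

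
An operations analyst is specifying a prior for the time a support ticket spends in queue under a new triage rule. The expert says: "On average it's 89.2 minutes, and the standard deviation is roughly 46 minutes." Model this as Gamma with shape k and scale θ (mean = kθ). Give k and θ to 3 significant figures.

k ≈ 3.76, θ ≈ 23.7

For Gamma(k, scale θ): mean = kθ, variance = kθ², so CV = 1/√k.
CV = SD/mean = 46/89.2 = 0.5157, hence k = 1/CV² = 3.76.
Then θ = mean/k = 89.2/3.76 = 23.7.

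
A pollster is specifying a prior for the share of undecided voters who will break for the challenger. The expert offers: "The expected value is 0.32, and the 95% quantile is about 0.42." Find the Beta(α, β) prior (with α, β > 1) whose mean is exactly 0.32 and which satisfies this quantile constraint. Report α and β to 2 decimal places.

With mean 0.32 fixed, write α = 0.32s, β = 0.68s where s = α+β.
Need P(θ < 0.42) = 0.95 under Beta(0.32s, 0.68s). Normal approximation: (q−m)/√(m(1−m)/s) ≈ z_{0.95} = 1.64, so s ≈ 0.32·0.68·(1.64)²/(0.42−0.32)² = 58.9.
At s = 58.9: P(θ<0.42) ≈ 0.946. Adjusting to match 0.95 gives s ≈ 61.99.
So α = 0.32·61.99 ≈ 19.84, β = 0.68·61.99 ≈ 42.15.

α ≈ 19.84, β ≈ 42.15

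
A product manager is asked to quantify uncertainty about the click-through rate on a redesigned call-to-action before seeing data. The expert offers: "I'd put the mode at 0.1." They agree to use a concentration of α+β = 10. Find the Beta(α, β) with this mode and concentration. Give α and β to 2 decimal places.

For α,β > 1 the Beta mode is (α−1)/(α+β−2). With α+β = 10, the mode is (α−1)/8.
Set (α−1)/8 = 0.1 → α = 1 + 0.1·8 = 1.80.
β = 10 − α = 8.20.

α = 1.80, β = 8.20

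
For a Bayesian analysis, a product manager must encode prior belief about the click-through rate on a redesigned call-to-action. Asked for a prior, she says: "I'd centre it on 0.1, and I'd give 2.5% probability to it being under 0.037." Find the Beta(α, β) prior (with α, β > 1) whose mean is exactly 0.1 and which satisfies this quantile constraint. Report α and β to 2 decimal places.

α ≈ 5.69, β ≈ 51.19

With mean 0.1 fixed, write α = 0.1s, β = 0.9s where s = α+β.
Need P(θ < 0.037) = 0.025 under Beta(0.1s, 0.9s). Normal approximation: (q−m)/√(m(1−m)/s) ≈ z_{0.025} = -1.96, so s ≈ 0.1·0.9·(-1.96)²/(0.037−0.1)² = 87.1.
At s = 87.1: P(θ<0.037) ≈ 0.007. Adjusting to match 0.025 gives s ≈ 56.87.
So α = 0.1·56.87 ≈ 5.69, β = 0.9·56.87 ≈ 51.19.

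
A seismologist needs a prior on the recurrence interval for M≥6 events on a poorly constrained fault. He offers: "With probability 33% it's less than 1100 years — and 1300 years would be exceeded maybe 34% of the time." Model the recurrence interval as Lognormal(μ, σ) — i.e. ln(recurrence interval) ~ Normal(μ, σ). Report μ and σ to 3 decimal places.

μ ≈ 7.089, σ ≈ 0.196

If T ~ Lognormal(μ,σ) then ln T ~ Normal(μ,σ), so the p-quantile of ln T is μ + z_p·σ.
ln(1100) = 7.003 and ln(1300) = 7.17; z_{0.33} = -0.4399, z_{0.66} = 0.4125.
σ = (7.17 − 7.003)/(0.4125 − (-0.4399)) = 0.196.
μ = 7.003 − (-0.4399)·0.196 = 7.089.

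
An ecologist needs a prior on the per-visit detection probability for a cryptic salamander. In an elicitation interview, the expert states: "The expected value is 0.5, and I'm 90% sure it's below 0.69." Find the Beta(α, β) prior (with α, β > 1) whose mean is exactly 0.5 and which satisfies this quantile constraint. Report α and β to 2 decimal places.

α ≈ 5.51, β ≈ 5.51

With mean 0.5 fixed, write α = 0.5s, β = 0.5s where s = α+β.
Need P(θ < 0.69) = 0.9 under Beta(0.5s, 0.5s). Normal approximation: (q−m)/√(m(1−m)/s) ≈ z_{0.9} = 1.28, so s ≈ 0.5·0.5·(1.28)²/(0.69−0.5)² = 11.4.
At s = 11.4: P(θ<0.69) ≈ 0.904. Adjusting to match 0.9 gives s ≈ 11.01.
So α = 0.5·11.01 ≈ 5.51, β = 0.5·11.01 ≈ 5.51.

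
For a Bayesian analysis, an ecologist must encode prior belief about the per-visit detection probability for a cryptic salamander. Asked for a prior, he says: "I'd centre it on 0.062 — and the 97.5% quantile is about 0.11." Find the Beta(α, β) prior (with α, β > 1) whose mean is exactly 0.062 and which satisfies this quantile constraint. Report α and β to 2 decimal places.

α ≈ 7.82, β ≈ 118.34

With mean 0.062 fixed, write α = 0.062s, β = 0.938s where s = α+β.
Need P(θ < 0.11) = 0.975 under Beta(0.062s, 0.938s). Normal approximation: (q−m)/√(m(1−m)/s) ≈ z_{0.975} = 1.96, so s ≈ 0.062·0.938·(1.96)²/(0.11−0.062)² = 97.0.
At s = 97.0: P(θ<0.11) ≈ 0.959. Adjusting to match 0.975 gives s ≈ 126.16.
So α = 0.062·126.16 ≈ 7.82, β = 0.938·126.16 ≈ 118.34.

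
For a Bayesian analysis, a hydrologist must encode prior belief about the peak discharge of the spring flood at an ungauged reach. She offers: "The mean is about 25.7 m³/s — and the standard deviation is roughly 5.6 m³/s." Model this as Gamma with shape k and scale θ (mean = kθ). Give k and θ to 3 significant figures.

k ≈ 21.1, θ ≈ 1.22

For Gamma(k, scale θ): mean = kθ, variance = kθ², so CV = 1/√k.
CV = SD/mean = 5.6/25.7 = 0.2179, hence k = 1/CV² = 21.1.
Then θ = mean/k = 25.7/21.1 = 1.22.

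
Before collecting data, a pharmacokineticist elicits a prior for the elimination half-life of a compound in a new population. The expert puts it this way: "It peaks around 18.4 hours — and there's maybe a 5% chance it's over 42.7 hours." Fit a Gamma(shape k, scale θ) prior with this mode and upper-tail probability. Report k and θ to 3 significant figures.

Gamma(k,θ) with k>1 has mode (k−1)θ, so θ = 18.4/(k−1).
Need P(X < 42.7) = 0.95 with θ tied to k this way. Start at k = 2, θ = 18.4: P(X<42.7) ≈ 0.674.
Too low — raise k to concentrate. Iterating converges to k ≈ 4.86.
Then θ = 18.4/(4.86−1) ≈ 4.76.

k ≈ 4.86, θ ≈ 4.76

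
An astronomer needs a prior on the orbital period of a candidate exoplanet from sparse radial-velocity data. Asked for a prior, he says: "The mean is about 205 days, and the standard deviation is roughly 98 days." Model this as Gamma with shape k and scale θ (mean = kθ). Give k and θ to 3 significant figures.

k ≈ 4.38, θ ≈ 46.8

For Gamma(k, scale θ): mean = kθ, variance = kθ², so CV = 1/√k.
CV = SD/mean = 98/205 = 0.478, hence k = 1/CV² = 4.38.
Then θ = mean/k = 205/4.38 = 46.8.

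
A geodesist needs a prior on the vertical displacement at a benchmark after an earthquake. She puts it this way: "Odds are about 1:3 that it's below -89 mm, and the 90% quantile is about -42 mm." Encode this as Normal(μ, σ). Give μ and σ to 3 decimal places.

μ = -72.793, σ = 24.028

For Normal(μ,σ), the p-quantile is μ + z_p·σ. Here z_{0.25} = -0.6745, z_{0.9} = 1.282.
So -89 = μ − 0.6745σ and -42 = μ + 1.282σ.
Subtracting: σ = (-42 − -89)/(1.282 − (-0.6745)) = 24.028.
Then μ = -89 − (-0.6745)·24.028 = -72.793.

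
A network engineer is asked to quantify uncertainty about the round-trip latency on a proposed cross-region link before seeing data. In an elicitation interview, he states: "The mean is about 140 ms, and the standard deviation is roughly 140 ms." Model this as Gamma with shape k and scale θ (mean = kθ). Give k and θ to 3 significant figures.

k ≈ 1, θ ≈ 140

For Gamma(k, scale θ): mean = kθ, variance = kθ², so CV = 1/√k.
CV = SD/mean = 140/140 = 1, hence k = 1/CV² = 1.
Then θ = mean/k = 140/1 = 140.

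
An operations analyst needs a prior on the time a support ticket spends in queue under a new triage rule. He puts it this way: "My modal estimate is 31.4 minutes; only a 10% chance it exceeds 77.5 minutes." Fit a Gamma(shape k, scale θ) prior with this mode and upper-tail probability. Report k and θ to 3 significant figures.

k ≈ 3.35, θ ≈ 13.3

Gamma(k,θ) with k>1 has mode (k−1)θ, so θ = 31.4/(k−1).
Need P(X < 77.5) = 0.9 with θ tied to k this way. Start at k = 2, θ = 31.4: P(X<77.5) ≈ 0.706.
Too low — raise k to concentrate. Iterating converges to k ≈ 3.35.
Then θ = 31.4/(3.35−1) ≈ 13.3.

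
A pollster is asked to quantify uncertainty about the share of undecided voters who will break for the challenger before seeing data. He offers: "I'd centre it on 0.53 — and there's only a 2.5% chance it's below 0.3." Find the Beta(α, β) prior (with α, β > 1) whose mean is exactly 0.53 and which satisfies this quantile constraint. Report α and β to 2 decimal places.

With mean 0.53 fixed, write α = 0.53s, β = 0.47s where s = α+β.
Need P(θ < 0.3) = 0.025 under Beta(0.53s, 0.47s). Normal approximation: (q−m)/√(m(1−m)/s) ≈ z_{0.025} = -1.96, so s ≈ 0.53·0.47·(-1.96)²/(0.3−0.53)² = 18.1.
At s = 18.1: P(θ<0.3) ≈ 0.022. Adjusting to match 0.025 gives s ≈ 17.11.
So α = 0.53·17.11 ≈ 9.07, β = 0.47·17.11 ≈ 8.04.

α ≈ 9.07, β ≈ 8.04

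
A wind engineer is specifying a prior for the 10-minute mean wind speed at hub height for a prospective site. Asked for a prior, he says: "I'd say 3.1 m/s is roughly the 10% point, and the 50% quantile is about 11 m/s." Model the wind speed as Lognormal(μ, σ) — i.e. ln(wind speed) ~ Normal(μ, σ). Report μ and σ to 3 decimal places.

μ ≈ 2.398, σ ≈ 0.988

If T ~ Lognormal(μ,σ) then ln T ~ Normal(μ,σ), so the p-quantile of ln T is μ + z_p·σ.
ln(3.1) = 1.131 and ln(11) = 2.398; z_{0.1} = -1.282, z_{0.5} = 0.
σ = (2.398 − 1.131)/(0 − (-1.282)) = 0.988.
μ = 1.131 − (-1.282)·0.988 = 2.398.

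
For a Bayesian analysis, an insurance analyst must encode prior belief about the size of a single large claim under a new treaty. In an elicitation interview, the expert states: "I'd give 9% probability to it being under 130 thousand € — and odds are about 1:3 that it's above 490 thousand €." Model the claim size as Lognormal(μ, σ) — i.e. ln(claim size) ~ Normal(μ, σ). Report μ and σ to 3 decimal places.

μ ≈ 5.750, σ ≈ 0.658

If T ~ Lognormal(μ,σ) then ln T ~ Normal(μ,σ), so the p-quantile of ln T is μ + z_p·σ.
ln(130) = 4.868 and ln(490) = 6.194; z_{0.09} = -1.341, z_{0.75} = 0.6745.
σ = (6.194 − 4.868)/(0.6745 − (-1.341)) = 0.658.
μ = 4.868 − (-1.341)·0.658 = 5.750.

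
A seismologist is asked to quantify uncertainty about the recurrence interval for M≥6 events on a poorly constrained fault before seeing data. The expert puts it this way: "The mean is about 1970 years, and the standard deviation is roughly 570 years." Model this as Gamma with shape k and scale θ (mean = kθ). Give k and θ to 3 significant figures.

k ≈ 11.9, θ ≈ 165

For Gamma(k, scale θ): mean = kθ, variance = kθ², so CV = 1/√k.
CV = SD/mean = 570/1970 = 0.2893, hence k = 1/CV² = 11.9.
Then θ = mean/k = 1970/11.9 = 165.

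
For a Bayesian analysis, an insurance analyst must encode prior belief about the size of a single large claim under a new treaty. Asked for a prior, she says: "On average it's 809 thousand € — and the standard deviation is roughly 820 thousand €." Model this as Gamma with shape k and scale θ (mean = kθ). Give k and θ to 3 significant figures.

k ≈ 0.973, θ ≈ 831

For Gamma(k, scale θ): mean = kθ, variance = kθ², so CV = 1/√k.
CV = SD/mean = 820/809 = 1.014, hence k = 1/CV² = 0.973.
Then θ = mean/k = 809/0.973 = 831.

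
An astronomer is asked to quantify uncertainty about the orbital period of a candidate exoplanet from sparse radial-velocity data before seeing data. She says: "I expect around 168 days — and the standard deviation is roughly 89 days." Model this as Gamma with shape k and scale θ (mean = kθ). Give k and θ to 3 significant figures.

k ≈ 3.56, θ ≈ 47.1

For Gamma(k, scale θ): mean = kθ, variance = kθ², so CV = 1/√k.
CV = SD/mean = 89/168 = 0.5298, hence k = 1/CV² = 3.56.
Then θ = mean/k = 168/3.56 = 47.1.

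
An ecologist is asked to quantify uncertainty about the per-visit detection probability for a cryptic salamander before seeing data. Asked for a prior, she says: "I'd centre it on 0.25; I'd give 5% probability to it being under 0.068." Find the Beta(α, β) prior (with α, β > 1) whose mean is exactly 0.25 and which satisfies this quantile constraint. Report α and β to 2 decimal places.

α ≈ 2.53, β ≈ 7.58

With mean 0.25 fixed, write α = 0.25s, β = 0.75s where s = α+β.
Need P(θ < 0.068) = 0.05 under Beta(0.25s, 0.75s). Normal approximation: (q−m)/√(m(1−m)/s) ≈ z_{0.05} = -1.64, so s ≈ 0.25·0.75·(-1.64)²/(0.068−0.25)² = 15.3.
At s = 15.3: P(θ<0.068) ≈ 0.018. Adjusting to match 0.05 gives s ≈ 10.11.
So α = 0.25·10.11 ≈ 2.53, β = 0.75·10.11 ≈ 7.58.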